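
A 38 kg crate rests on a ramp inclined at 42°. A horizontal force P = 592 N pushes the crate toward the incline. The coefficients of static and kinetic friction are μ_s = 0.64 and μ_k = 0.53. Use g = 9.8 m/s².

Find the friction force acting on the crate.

f ≈ 191 N (down the incline)

Resolve perpendicular to the incline: N = m g cos θ + P sin θ = 38×9.8×cos 42° + 592×sin 42° = 672.9 N.
Parallel to the incline: P cos θ − m g sin θ = 439.9 − 249.2 = 190.8 N; the friction needed to balance this is 190.8 N acting down the slope.
The limit of static friction is μ_s N = 430.6 N.
|f_req| = 190.8 ≤ 430.6 N → the crate is in equilibrium; friction equals the required value.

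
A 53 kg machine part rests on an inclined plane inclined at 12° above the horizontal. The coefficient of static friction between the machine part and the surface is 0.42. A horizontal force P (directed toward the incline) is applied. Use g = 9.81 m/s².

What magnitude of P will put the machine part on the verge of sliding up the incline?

P ≈ 361 N

At impending motion up the slope, friction acts down-slope at its limit: f = μ_s N.
Perpendicular to the incline: N = m g cos θ + P sin θ.
Along the incline: P cos θ = m g sin θ + μ_s N = m g sin θ + μ_s (m g cos θ + P sin θ).
Solving, P (cos θ − μ_s sin θ) = m g (sin θ + μ_s cos θ), so P = 53×9.81×(sin 12° + 0.42 cos 12°)/(cos 12° − 0.42 sin 12°) = 520×0.6187/0.8908 = 361 N.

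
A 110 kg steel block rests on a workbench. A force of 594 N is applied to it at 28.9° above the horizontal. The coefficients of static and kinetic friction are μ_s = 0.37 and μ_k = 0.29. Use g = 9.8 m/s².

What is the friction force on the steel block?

The vertical component of P reduces the normal force: N = m g − P sin α = 1078 − 287.1 = 790.9 N.
For equilibrium, f = P cos α = 594×cos 28.9° = 520 N.
μ_s N = 0.37 × 790.9 = 292.6 N.
The required friction exceeds μ_s N, so the steel block moves and f = μ_k N = 229 N.

f ≈ 229 N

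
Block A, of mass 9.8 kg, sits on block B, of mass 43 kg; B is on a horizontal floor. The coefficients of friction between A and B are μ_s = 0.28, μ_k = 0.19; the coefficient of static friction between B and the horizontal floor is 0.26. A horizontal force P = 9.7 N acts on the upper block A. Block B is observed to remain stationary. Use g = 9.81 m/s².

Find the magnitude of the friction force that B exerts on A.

f ≈ 9.7 N

Normal force at the A–B interface: N₁ = m_A g = 96.14 N.
Maximum static friction on A from B: μ_s N₁ = 0.28×96.14 = 26.92 N.
P = 9.7 N is within that limit, so A and B move together (both at rest); the A–B friction is simply f₁ = P = 9.7 N.
B experiences an equal 9.7 N forward from A (third law). B is in equilibrium, so the floor supplies f₂ = 9.7 N of static friction (limit μ_s(m_A+m_B)g = 134.7 N, not exceeded).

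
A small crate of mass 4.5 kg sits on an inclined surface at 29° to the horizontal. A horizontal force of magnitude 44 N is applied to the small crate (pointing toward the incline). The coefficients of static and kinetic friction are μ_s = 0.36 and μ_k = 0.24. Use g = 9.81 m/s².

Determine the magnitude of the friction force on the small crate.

f ≈ 17.1 N (down the incline)

Normal direction: N = m g cos θ + P sin θ = 59.94 N.
Parallel to the incline: P cos θ − m g sin θ = 38.48 − 21.4 = 17.08 N; the friction needed to balance this is 17.08 N acting down the slope.
The limit of static friction is μ_s N = 21.58 N.
|f_req| = 17.08 ≤ 21.58 N → the small crate is in equilibrium; friction equals the required value.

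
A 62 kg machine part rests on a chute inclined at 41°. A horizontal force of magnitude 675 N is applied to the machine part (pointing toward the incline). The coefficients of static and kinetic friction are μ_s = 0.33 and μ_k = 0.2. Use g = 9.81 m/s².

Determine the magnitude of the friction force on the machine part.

f ≈ 110 N (down the incline)

Normal direction: N = m g cos θ + P sin θ = 901.9 N.
Along the incline, the net driving force (taking up-slope positive) is P cos θ − m g sin θ = 509.4 − 399 = 110.4 N, so equilibrium requires friction f = -110.4 N (down-slope).
The limit of static friction is μ_s N = 297.6 N.
Since 110.4 N is within the 297.6 N limit, the machine part stays put and friction is exactly 110 N.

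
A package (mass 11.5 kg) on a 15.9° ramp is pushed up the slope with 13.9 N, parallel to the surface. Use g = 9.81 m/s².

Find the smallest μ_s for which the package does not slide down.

μ_s,min ≈ 0.157

N = m g cos θ = 108.5 N.
Friction must make up the shortfall along the incline: f = m g sin θ − P = 30.91 − 13.9 = 17.01 N.
At the threshold f = μ_s N, so μ_s,min = 17.01/108.5 = 0.157.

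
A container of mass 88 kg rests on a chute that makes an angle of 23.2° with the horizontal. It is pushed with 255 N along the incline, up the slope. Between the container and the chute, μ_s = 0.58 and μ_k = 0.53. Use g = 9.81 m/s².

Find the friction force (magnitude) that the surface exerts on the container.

Perpendicular to the surface, N = m g cos θ = 88·9.81·cos 23.2° = 793.5 N.
Parallel to the incline, ΣF = 0 gives f = m g sin θ − P = 340.1 − 255 = 85.08 N (up-slope positive).
Maximum static friction available: μ_s N = 0.58 × 793.5 = 460.2 N.
Since |85.08| ≤ 460.2 N, static friction is sufficient; f equals the required value, not μ_s N.

f ≈ 85.1 N (up the incline)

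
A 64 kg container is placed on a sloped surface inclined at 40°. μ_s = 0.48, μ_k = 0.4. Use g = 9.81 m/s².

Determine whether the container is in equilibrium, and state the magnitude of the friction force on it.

f ≈ 192 N

N = m g cos θ = 481 N.
Down-slope weight component: m g sin θ = 404 N.
μ_s N = 231 N.
404 > 231 N, so it slides; kinetic friction f = μ_k N = 0.4×481 = 192 N.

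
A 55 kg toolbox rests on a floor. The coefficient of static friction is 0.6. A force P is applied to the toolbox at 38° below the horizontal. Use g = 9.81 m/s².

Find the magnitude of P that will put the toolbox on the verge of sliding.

N = m g + P sin α (the push presses the toolbox into the floor).
At impending slip, P cos α = μ_s N = μ_s (m g + P sin α).
Solving: P (cos α − μ_s sin α) = μ_s m g → P = 0.6×540/(cos 38° − 0.6 sin 38°) = 324/0.4186 = 773 N.

P ≈ 773 N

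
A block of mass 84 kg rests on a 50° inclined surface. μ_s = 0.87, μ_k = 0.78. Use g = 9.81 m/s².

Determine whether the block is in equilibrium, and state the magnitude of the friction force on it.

f ≈ 413 N

N = m g cos θ = 530 N.
Down-slope weight component: m g sin θ = 631 N.
μ_s N = 461 N.
631 > 461 N, so it slides; kinetic friction f = μ_k N = 0.78×530 = 413 N.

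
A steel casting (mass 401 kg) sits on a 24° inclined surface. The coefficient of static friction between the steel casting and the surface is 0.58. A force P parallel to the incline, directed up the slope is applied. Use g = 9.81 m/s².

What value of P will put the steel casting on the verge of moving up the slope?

P ≈ 3680 N

At impending motion up the slope, friction acts down-slope at its limit: f = μ_s N.
P is parallel to the surface, so N = m g cos θ = 3590 N.
Along the incline: P = m g sin θ + μ_s N = 1600 + 0.58×3590 = 3680 N.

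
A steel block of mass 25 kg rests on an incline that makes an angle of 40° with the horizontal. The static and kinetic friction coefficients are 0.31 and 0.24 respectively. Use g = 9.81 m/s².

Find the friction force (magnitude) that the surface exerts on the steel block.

The normal reaction is N = m g cos θ = 187.9 N.
For equilibrium along the incline, friction must balance the weight component: f = m g sin θ = 157.6 N up the slope.
Static friction can supply at most μ_s N = 58.24 N.
|157.6| exceeds 58.24 N, so the steel block slips down-slope; friction is kinetic, f = μ_k N = 0.24×187.9 = 45.1 N.

f ≈ 45.1 N (up the incline)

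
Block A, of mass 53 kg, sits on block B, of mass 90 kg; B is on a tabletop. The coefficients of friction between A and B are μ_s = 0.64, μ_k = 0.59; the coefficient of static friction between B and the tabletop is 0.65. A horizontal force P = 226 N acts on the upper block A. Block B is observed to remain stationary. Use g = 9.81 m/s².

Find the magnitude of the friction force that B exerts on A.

f ≈ 226 N

Normal force at the A–B interface: N₁ = m_A g = 519.9 N.
Maximum static friction on A from B: μ_s N₁ = 0.64×519.9 = 332.8 N.
P = 226 N is within that limit, so A and B move together (both at rest); the A–B friction is simply f₁ = P = 226 N.
By Newton's third law B feels 226 N forward from A. With B stationary, the floor's static friction on B balances it: f₂ = 226 N (well within μ_s(m_A+m_B)g = 911.8 N).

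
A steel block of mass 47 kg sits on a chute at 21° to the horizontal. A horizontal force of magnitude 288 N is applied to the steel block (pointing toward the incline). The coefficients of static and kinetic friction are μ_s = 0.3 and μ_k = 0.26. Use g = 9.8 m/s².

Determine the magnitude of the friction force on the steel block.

Resolve perpendicular to the incline: N = m g cos θ + P sin θ = 47×9.8×cos 21° + 288×sin 21° = 533.2 N.
Along the incline, the net driving force (taking up-slope positive) is P cos θ − m g sin θ = 268.9 − 165.1 = 103.8 N, so equilibrium requires friction f = -103.8 N (down-slope).
Maximum static friction: μ_s N = 0.3 × 533.2 = 160 N.
Since 103.8 N is within the 160 N limit, the steel block stays put and friction is exactly 104 N.

f ≈ 104 N (down the incline)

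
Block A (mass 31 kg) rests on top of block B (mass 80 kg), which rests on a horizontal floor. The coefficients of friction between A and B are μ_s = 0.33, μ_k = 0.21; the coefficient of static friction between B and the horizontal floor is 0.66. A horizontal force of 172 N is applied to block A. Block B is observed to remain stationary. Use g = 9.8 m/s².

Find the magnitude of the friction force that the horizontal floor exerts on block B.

Normal force at the A–B interface: N₁ = m_A g = 303.8 N.
So the A–B interface can sustain at most μ_s N₁ = 100.3 N of static friction.
P = 172 N exceeds that limit, so A slips over B and the interface friction becomes kinetic: f₁ = μ_k N₁ = 0.21×303.8 = 63.8 N.
B experiences an equal 63.8 N forward from A (third law). B is in equilibrium, so the floor supplies f₂ = 63.8 N of static friction (limit μ_s(m_A+m_B)g = 717.9 N, not exceeded).

f ≈ 63.8 N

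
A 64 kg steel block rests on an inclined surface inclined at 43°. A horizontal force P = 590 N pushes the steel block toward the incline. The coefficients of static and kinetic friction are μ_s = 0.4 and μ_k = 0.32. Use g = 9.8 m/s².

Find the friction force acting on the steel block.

The horizontal push has a component P sin θ into the surface, so N = m g cos θ + P sin θ = 458.7 + 402.4 = 861.1 N.
Parallel to the incline: P cos θ − m g sin θ = 431.5 − 427.7 = 3.749 N; the friction needed to balance this is 3.749 N acting down the slope.
The limit of static friction is μ_s N = 344.4 N.
|f_req| = 3.749 ≤ 344.4 N → the steel block is in equilibrium; friction equals the required value.

f ≈ 3.75 N (down the incline)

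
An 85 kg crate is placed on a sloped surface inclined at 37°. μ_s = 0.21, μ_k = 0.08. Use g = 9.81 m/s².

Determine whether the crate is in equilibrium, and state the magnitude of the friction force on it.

N = m g cos θ = 666 N.
Down-slope weight component: m g sin θ = 502 N.
μ_s N = 140 N.
502 > 140 N, so it slides; kinetic friction f = μ_k N = 0.08×666 = 53.3 N.

f ≈ 53.3 N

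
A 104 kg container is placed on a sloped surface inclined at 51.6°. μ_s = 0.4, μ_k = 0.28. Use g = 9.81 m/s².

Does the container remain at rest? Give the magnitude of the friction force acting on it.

N = m g cos θ = 634 N.
Down-slope weight component: m g sin θ = 800 N.
μ_s N = 253 N.
800 > 253 N, so it slides; kinetic friction f = μ_k N = 0.28×634 = 177 N.

f ≈ 177 N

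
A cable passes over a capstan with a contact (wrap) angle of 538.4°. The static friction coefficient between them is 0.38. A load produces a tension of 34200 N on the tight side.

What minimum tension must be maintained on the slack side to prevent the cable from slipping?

Capstan equation at impending slip: T_tight/T_slack = e^{μβ}.
β = 538.4° = 9.397 rad; e^{μβ} = e^{0.38×9.397} = 35.55.
T_slack = T_tight / e^{μβ} = 34200 / 35.55 = 962 N.

T_min ≈ 962 N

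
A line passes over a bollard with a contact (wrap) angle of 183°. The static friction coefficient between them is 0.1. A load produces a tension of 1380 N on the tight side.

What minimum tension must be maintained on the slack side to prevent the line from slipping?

T_min ≈ 1000 N

Capstan equation at impending slip: T_tight/T_slack = e^{μβ}.
β = 183° = 3.194 rad; e^{μβ} = e^{0.1×3.194} = 1.376.
T_slack = T_tight / e^{μβ} = 1380 / 1.376 = 1000 N.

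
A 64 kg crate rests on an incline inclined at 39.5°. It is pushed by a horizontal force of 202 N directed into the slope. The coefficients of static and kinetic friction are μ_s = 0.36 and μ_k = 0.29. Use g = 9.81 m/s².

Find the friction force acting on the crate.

f ≈ 178 N (up the incline)

Normal direction: N = m g cos θ + P sin θ = 612.9 N.
Along the incline, the net driving force (taking up-slope positive) is P cos θ − m g sin θ = 155.9 − 399.4 = -243.5 N, so equilibrium requires friction f = 243.5 N (up-slope).
The limit of static friction is μ_s N = 220.7 N.
|f_req| = 243.5 > 220.7 N → the crate slides down the incline; f = μ_k N = 0.29 × 612.9 = 178 N.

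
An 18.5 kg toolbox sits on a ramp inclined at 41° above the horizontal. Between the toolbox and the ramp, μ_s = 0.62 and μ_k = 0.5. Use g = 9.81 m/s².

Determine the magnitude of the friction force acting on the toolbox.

f ≈ 68.5 N (up the incline)

The normal reaction is N = m g cos θ = 137 N.
For equilibrium along the incline, friction must balance the weight component: f = m g sin θ = 119.1 N up the slope.
Static friction can supply at most μ_s N = 84.92 N.
|119.1| exceeds 84.92 N, so the toolbox slips down-slope; friction is kinetic, f = μ_k N = 0.5×137 = 68.5 N.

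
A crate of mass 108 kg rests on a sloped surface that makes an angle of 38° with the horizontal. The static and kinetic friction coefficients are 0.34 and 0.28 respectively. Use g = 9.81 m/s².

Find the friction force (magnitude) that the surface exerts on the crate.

f ≈ 234 N (up the incline)

The normal reaction is N = m g cos θ = 834.9 N.
For equilibrium along the incline, friction must balance the weight component: f = m g sin θ = 652.3 N up the slope.
The static-friction ceiling is μ_s N = 0.34 × 834.9 = 283.9 N.
Since |652.3| > 283.9 N, static friction cannot hold it; the crate slides down the incline and kinetic friction applies: f = μ_k N = 0.28 × 834.9 = 234 N.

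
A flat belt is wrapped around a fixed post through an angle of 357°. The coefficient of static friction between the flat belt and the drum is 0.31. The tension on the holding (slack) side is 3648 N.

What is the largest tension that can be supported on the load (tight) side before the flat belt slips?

T_max ≈ 25200 N

At impending slip the capstan equation gives T₂/T₁ = e^{μβ} with β in radians.
β = 357° × π/180 = 6.231 rad.
e^{μβ} = e^{0.31×6.231} = 6.9.
T₂ = T₁ · e^{μβ} = 3648 × 6.9 = 25200 N.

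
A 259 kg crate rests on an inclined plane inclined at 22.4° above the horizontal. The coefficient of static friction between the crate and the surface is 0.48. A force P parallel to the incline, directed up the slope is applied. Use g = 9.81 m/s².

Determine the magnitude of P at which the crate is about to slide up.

P ≈ 2100 N

At impending motion up the slope, friction acts down-slope at its limit: f = μ_s N.
P is parallel to the surface, so N = m g cos θ = 2350 N.
Along the incline: P = m g sin θ + μ_s N = 968 + 0.48×2350 = 2100 N.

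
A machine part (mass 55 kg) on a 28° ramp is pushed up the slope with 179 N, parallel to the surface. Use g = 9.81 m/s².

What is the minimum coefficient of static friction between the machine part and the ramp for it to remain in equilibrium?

μ_s,min ≈ 0.156

N = m g cos θ = 476.4 N.
Friction must make up the shortfall along the incline: f = m g sin θ − P = 253.3 − 179 = 74.3 N.
At the threshold f = μ_s N, so μ_s,min = 74.3/476.4 = 0.156.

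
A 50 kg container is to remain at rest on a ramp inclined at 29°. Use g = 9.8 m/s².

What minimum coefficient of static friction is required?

μ_s,min ≈ 0.554

At the slip threshold m g sin θ = μ_s m g cos θ, so μ_s,min = tan θ.
μ_s,min = tan 29° = 0.554.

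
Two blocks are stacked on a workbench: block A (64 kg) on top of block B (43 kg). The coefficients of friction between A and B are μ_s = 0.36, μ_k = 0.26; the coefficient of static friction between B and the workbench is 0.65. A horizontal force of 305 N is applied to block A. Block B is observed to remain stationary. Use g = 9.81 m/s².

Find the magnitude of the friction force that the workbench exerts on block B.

f ≈ 163 N

Between the blocks, N₁ = m_A g = 627.8 N.
Maximum static friction on A from B: μ_s N₁ = 0.36×627.8 = 226 N.
P = 305 N exceeds that limit, so A slips over B and the interface friction becomes kinetic: f₁ = μ_k N₁ = 0.26×627.8 = 163 N.
B experiences an equal 163 N forward from A (third law). B is in equilibrium, so the floor supplies f₂ = 163 N of static friction (limit μ_s(m_A+m_B)g = 682.3 N, not exceeded).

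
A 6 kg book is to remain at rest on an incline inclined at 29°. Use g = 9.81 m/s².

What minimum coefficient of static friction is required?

At the slip threshold m g sin θ = μ_s m g cos θ, so μ_s,min = tan θ.
μ_s,min = tan 29° = 0.554.

μ_s,min ≈ 0.554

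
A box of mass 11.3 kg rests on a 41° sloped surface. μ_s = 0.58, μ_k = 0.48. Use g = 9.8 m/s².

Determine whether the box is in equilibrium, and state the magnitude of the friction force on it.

N = m g cos θ = 83.6 N.
Down-slope weight component: m g sin θ = 72.7 N.
μ_s N = 48.5 N.
72.7 > 48.5 N, so it slides; kinetic friction f = μ_k N = 0.48×83.6 = 40.1 N.

f ≈ 40.1 N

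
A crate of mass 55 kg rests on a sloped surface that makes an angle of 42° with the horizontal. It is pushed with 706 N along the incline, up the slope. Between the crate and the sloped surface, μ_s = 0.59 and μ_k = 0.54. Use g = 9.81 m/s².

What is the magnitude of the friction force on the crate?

Perpendicular to the surface, N = m g cos θ = 55·9.81·cos 42° = 401 N.
The friction needed for equilibrium is m g sin θ − P = 361 − 706 = -345 N, measured positive up-slope.
The static-friction ceiling is μ_s N = 0.59 × 401 = 236.6 N.
|-345| exceeds 236.6 N, so the crate slips up-slope; friction is kinetic, f = μ_k N = 0.54×401 = 217 N.

f ≈ 217 N (down the incline)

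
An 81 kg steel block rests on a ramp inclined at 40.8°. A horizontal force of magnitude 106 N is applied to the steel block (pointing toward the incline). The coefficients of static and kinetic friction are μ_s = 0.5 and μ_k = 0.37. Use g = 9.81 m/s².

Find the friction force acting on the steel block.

The horizontal push has a component P sin θ into the surface, so N = m g cos θ + P sin θ = 601.5 + 69.26 = 670.8 N.
Parallel to the incline: P cos θ − m g sin θ = 80.24 − 519.2 = -439 N; the friction needed to balance this is 439 N acting up the slope.
The limit of static friction is μ_s N = 335.4 N.
|f_req| = 439 > 335.4 N → the steel block slides down the incline; f = μ_k N = 0.37 × 670.8 = 248 N.

f ≈ 248 N (up the incline)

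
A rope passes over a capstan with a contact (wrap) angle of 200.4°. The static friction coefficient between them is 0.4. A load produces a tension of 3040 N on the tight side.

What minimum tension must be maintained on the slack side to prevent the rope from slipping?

Capstan equation at impending slip: T_tight/T_slack = e^{μβ}.
β = 200.4° = 3.498 rad; e^{μβ} = e^{0.4×3.498} = 4.051.
T_slack = T_tight / e^{μβ} = 3040 / 4.051 = 750 N.

T_min ≈ 750 N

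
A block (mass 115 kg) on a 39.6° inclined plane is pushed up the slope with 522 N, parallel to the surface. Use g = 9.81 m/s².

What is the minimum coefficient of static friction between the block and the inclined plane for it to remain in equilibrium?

N = m g cos θ = 869.3 N.
Friction must make up the shortfall along the incline: f = m g sin θ − P = 719.1 − 522 = 197.1 N.
At the threshold f = μ_s N, so μ_s,min = 197.1/869.3 = 0.227.

μ_s,min ≈ 0.227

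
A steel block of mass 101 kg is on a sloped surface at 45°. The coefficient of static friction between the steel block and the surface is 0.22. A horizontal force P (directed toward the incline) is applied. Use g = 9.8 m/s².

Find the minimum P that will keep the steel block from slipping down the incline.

P_min ≈ 633 N

The steel block tends to slide down (tan θ > μ_s), so at the point of impending slip friction acts up-slope at its limit: f = μ_s N.
Perpendicular to the incline: N = m g cos θ + P sin θ.
Along the incline: P cos θ + μ_s N = m g sin θ, i.e. P cos θ + μ_s (m g cos θ + P sin θ) = m g sin θ.
Solving, P (cos θ + μ_s sin θ) = m g (sin θ − μ_s cos θ), so P = 990×0.5515/0.8627 = 633 N.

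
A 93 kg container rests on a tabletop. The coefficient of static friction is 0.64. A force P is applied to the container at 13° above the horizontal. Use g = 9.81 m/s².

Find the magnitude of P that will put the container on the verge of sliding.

P ≈ 522 N

N = m g − P sin α (the pull lifts the container).
At impending slip, P cos α = μ_s N = μ_s (m g − P sin α).
Solving: P (cos α + μ_s sin α) = μ_s m g → P = 0.64×912/(cos 13° + 0.64 sin 13°) = 584/1.118 = 522 N.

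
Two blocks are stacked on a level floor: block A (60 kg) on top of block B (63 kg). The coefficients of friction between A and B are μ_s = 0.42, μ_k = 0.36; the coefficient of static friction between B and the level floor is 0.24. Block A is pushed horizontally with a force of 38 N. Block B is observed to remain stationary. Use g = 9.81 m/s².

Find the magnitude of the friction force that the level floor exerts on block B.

f ≈ 38 N

Normal force at the A–B interface: N₁ = m_A g = 588.6 N.
Maximum static friction on A from B: μ_s N₁ = 0.42×588.6 = 247.2 N.
P = 38 N is within that limit, so A and B move together (both at rest); the A–B friction is simply f₁ = P = 38 N.
By Newton's third law B feels 38 N forward from A. With B stationary, the floor's static friction on B balances it: f₂ = 38 N (well within μ_s(m_A+m_B)g = 289.6 N).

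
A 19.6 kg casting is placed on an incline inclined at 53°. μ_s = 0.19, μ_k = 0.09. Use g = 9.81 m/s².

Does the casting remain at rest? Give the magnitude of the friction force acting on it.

f ≈ 10.4 N

N = m g cos θ = 116 N.
Down-slope weight component: m g sin θ = 154 N.
μ_s N = 22 N.
154 > 22 N, so it slides; kinetic friction f = μ_k N = 0.09×116 = 10.4 N.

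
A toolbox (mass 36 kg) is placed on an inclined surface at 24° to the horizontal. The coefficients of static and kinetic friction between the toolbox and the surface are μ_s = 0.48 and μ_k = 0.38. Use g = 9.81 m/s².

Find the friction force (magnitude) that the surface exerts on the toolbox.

Perpendicular to the surface, N = m g cos θ = 36·9.81·cos 24° = 322.6 N.
Along the slope the weight component is m g sin θ = 143.6 N; friction must supply exactly this, acting up-slope.
Static friction can supply at most μ_s N = 154.9 N.
Since |143.6| ≤ 154.9 N, the toolbox remains in static equilibrium and friction takes exactly the required value.

f ≈ 144 N (up the incline)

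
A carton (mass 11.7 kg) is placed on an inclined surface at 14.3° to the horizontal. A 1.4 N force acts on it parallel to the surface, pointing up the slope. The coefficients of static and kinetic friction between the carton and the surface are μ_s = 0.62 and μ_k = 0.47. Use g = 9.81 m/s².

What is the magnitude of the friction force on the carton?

f ≈ 26.9 N (up the incline)

The normal reaction is N = m g cos θ = 111.2 N.
The friction needed for equilibrium is m g sin θ − P = 28.35 − 1.4 = 26.95 N, measured positive up-slope.
Maximum static friction available: μ_s N = 0.62 × 111.2 = 68.96 N.
Since |26.95| ≤ 68.96 N, no slip — friction simply equals what equilibrium demands.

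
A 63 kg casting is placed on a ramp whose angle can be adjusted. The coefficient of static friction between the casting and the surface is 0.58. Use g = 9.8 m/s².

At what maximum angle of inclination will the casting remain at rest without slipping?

θ_max ≈ 30.1°

At the slip threshold, m g sin θ = μ_s · m g cos θ, so tan θ = μ_s.
θ_max = arctan(0.58) = 30.1°.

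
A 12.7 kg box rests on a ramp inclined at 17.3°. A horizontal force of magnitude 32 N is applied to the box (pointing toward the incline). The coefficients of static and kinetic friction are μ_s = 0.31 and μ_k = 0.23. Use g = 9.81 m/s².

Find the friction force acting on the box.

f ≈ 6.5 N (up the incline)

The horizontal push has a component P sin θ into the surface, so N = m g cos θ + P sin θ = 119 + 9.516 = 128.5 N.
Along the incline, the net driving force (taking up-slope positive) is P cos θ − m g sin θ = 30.55 − 37.05 = -6.497 N, so equilibrium requires friction f = 6.497 N (up-slope).
Maximum static friction: μ_s N = 0.31 × 128.5 = 39.82 N.
|f_req| = 6.497 ≤ 39.82 N → the box is in equilibrium; friction equals the required value.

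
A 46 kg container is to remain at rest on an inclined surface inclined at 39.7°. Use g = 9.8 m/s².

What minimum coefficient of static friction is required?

μ_s,min ≈ 0.83

At the slip threshold m g sin θ = μ_s m g cos θ, so μ_s,min = tan θ.
μ_s,min = tan 39.7° = 0.83.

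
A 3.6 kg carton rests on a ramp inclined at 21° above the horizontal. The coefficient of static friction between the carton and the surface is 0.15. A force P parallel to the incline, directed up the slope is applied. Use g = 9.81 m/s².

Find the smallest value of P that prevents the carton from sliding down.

P_min ≈ 7.71 N

The carton tends to slide down (tan θ > μ_s), so at the point of impending slip friction acts up-slope at its limit: f = μ_s N.
P is parallel to the surface, so N = m g cos θ = 33 N.
Along the incline: P + μ_s N = m g sin θ, so P = 12.7 − 0.15×33 = 7.71 N.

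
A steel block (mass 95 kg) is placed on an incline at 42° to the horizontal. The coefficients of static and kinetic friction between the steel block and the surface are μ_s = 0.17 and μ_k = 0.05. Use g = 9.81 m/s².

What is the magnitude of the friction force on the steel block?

Normal force: N = m g cos θ = 95 × 9.81 × cos 42° = 692.6 N.
Along the slope the weight component is m g sin θ = 623.6 N; friction must supply exactly this, acting up-slope.
Static friction can supply at most μ_s N = 117.7 N.
Since |623.6| > 117.7 N, static friction cannot hold it; the steel block slides down the incline and kinetic friction applies: f = μ_k N = 0.05 × 692.6 = 34.6 N.

f ≈ 34.6 N (up the incline)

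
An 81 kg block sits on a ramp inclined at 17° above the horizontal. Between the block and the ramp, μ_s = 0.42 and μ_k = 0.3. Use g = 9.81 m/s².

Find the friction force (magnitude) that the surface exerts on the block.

Perpendicular to the surface, N = m g cos θ = 81·9.81·cos 17° = 759.9 N.
Along the slope the weight component is m g sin θ = 232.3 N; friction must supply exactly this, acting up-slope.
Maximum static friction available: μ_s N = 0.42 × 759.9 = 319.2 N.
Since |232.3| ≤ 319.2 N, no slip — friction simply equals what equilibrium demands.

f ≈ 232 N (up the incline)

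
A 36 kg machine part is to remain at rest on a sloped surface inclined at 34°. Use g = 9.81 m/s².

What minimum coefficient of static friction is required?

μ_s,min ≈ 0.675

At the slip threshold m g sin θ = μ_s m g cos θ, so μ_s,min = tan θ.
μ_s,min = tan 34° = 0.675.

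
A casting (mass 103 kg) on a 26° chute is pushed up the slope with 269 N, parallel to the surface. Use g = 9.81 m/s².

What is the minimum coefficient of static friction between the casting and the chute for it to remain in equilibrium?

μ_s,min ≈ 0.192

N = m g cos θ = 908.2 N.
Friction must make up the shortfall along the incline: f = m g sin θ − P = 442.9 − 269 = 173.9 N.
At the threshold f = μ_s N, so μ_s,min = 173.9/908.2 = 0.192.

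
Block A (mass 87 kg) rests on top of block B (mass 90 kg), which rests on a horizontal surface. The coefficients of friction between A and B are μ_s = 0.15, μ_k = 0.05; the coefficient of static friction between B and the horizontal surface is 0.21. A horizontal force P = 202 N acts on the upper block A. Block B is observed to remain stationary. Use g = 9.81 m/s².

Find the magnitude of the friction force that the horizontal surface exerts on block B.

f ≈ 42.7 N

Normal force at the A–B interface: N₁ = m_A g = 853.5 N.
Maximum static friction on A from B: μ_s N₁ = 0.15×853.5 = 128 N.
P = 202 N exceeds that limit, so A slips over B and the interface friction becomes kinetic: f₁ = μ_k N₁ = 0.05×853.5 = 42.7 N.
By Newton's third law B feels 42.7 N forward from A. With B stationary, the floor's static friction on B balances it: f₂ = 42.7 N (well within μ_s(m_A+m_B)g = 364.6 N).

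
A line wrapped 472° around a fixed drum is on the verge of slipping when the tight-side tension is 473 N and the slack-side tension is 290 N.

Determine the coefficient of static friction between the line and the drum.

μ ≈ 0.0594

T₂/T₁ = e^{μβ} → μ = ln(T₂/T₁)/β.
β = 472° = 8.238 rad.
μ = ln(473/290)/8.238 = ln(1.631)/8.238 = 0.0594.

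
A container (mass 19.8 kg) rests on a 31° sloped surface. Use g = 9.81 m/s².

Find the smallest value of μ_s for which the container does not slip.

At the slip threshold m g sin θ = μ_s m g cos θ, so μ_s,min = tan θ.
μ_s,min = tan 31° = 0.601.

μ_s,min ≈ 0.601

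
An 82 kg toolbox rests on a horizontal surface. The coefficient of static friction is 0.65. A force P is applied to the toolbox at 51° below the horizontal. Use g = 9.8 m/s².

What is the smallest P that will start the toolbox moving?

N = m g + P sin α (the push presses the toolbox into the horizontal surface).
At impending slip, P cos α = μ_s N = μ_s (m g + P sin α).
Solving: P (cos α − μ_s sin α) = μ_s m g → P = 0.65×804/(cos 51° − 0.65 sin 51°) = 522/0.1242 = 4210 N.

P ≈ 4210 N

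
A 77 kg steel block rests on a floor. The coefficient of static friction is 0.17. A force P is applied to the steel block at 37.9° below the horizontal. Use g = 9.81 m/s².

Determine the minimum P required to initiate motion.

P ≈ 188 N

N = m g + P sin α (the push presses the steel block into the floor).
At impending slip, P cos α = μ_s N = μ_s (m g + P sin α).
Solving: P (cos α − μ_s sin α) = μ_s m g → P = 0.17×755/(cos 37.9° − 0.17 sin 37.9°) = 128/0.6847 = 188 N.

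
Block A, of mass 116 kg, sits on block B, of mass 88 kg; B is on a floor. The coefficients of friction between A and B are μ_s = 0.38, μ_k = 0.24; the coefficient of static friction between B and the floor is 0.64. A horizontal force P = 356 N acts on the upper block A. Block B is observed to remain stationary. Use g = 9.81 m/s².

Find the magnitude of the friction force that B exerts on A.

Normal force at the A–B interface: N₁ = m_A g = 1138 N.
Maximum static friction on A from B: μ_s N₁ = 0.38×1138 = 432.4 N.
Since P = 356 N ≤ 432.4 N, A does not slip on B; friction on A equals P = 356 N.
By Newton's third law B feels 356 N forward from A. With B stationary, the floor's static friction on B balances it: f₂ = 356 N (well within μ_s(m_A+m_B)g = 1281 N).

f ≈ 356 N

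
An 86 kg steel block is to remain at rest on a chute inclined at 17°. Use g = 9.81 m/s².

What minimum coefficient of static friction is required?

μ_s,min ≈ 0.306

At the slip threshold m g sin θ = μ_s m g cos θ, so μ_s,min = tan θ.
μ_s,min = tan 17° = 0.306.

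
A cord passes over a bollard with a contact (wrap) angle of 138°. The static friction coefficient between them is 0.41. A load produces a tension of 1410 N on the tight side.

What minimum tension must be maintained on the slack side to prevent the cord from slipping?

Capstan equation at impending slip: T_tight/T_slack = e^{μβ}.
β = 138° = 2.409 rad; e^{μβ} = e^{0.41×2.409} = 2.685.
T_slack = T_tight / e^{μβ} = 1410 / 2.685 = 525 N.

T_min ≈ 525 N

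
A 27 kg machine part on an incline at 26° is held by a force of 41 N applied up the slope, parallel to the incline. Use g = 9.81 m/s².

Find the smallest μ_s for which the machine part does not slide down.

N = m g cos θ = 238.1 N.
Friction must make up the shortfall along the incline: f = m g sin θ − P = 116.1 − 41 = 75.11 N.
At the threshold f = μ_s N, so μ_s,min = 75.11/238.1 = 0.316.

μ_s,min ≈ 0.316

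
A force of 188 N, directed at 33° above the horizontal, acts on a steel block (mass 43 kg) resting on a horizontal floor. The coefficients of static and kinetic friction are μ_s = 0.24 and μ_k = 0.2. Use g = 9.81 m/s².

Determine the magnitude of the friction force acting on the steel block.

f ≈ 63.9 N

The vertical component of P reduces the normal force: N = m g − P sin α = 421.8 − 102.4 = 319.4 N.
The horizontal driving force is P cos α = 157.7 N, so equilibrium needs friction f = 157.7 N.
The static-friction limit is μ_s N = 76.67 N.
The required friction exceeds μ_s N, so the steel block moves and f = μ_k N = 63.9 N.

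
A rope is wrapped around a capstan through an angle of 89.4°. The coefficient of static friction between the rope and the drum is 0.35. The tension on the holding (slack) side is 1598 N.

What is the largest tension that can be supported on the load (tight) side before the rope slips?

At impending slip the capstan equation gives T₂/T₁ = e^{μβ} with β in radians.
β = 89.4° × π/180 = 1.56 rad.
e^{μβ} = e^{0.35×1.56} = 1.727.
T₂ = T₁ · e^{μβ} = 1598 × 1.727 = 2760 N.

T_max ≈ 2760 N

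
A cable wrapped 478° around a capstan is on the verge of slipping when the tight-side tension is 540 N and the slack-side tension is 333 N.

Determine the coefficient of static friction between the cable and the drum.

μ ≈ 0.0579

T₂/T₁ = e^{μβ} → μ = ln(T₂/T₁)/β.
β = 478° = 8.343 rad.
μ = ln(540/333)/8.343 = ln(1.622)/8.343 = 0.0579.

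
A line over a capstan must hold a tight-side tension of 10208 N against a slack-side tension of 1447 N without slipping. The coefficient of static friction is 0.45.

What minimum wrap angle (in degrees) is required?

β_min ≈ 249°

T₂/T₁ = e^{μβ} → β = ln(T₂/T₁)/μ.
β = ln(10208/1447)/0.45 = 1.954/0.45 = 4.342 rad.
In degrees: β = 4.342 × 180/π = 249°.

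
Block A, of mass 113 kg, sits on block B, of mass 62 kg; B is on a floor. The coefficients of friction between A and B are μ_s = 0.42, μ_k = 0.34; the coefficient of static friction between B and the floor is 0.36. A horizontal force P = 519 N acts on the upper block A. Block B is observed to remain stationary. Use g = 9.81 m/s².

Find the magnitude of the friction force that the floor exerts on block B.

The normal force B exerts on A is simply A's weight, N₁ = 1109 N.
So the A–B interface can sustain at most μ_s N₁ = 465.6 N of static friction.
P = 519 N exceeds that limit, so A slips over B and the interface friction becomes kinetic: f₁ = μ_k N₁ = 0.34×1109 = 377 N.
By Newton's third law B feels 377 N forward from A. With B stationary, the floor's static friction on B balances it: f₂ = 377 N (well within μ_s(m_A+m_B)g = 618 N).

f ≈ 377 N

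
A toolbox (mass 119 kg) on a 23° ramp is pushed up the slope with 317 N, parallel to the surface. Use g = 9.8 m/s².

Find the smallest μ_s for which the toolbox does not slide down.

μ_s,min ≈ 0.129

N = m g cos θ = 1073 N.
Friction must make up the shortfall along the incline: f = m g sin θ − P = 455.7 − 317 = 138.7 N.
At the threshold f = μ_s N, so μ_s,min = 138.7/1073 = 0.129.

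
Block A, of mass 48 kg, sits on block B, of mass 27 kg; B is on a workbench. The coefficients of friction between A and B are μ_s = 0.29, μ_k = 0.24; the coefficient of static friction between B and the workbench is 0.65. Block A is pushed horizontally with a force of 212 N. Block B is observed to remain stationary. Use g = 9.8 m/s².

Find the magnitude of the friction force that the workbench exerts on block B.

Between the blocks, N₁ = m_A g = 470.4 N.
So the A–B interface can sustain at most μ_s N₁ = 136.4 N of static friction.
Since P = 212 N > 136.4 N, A slides on B; the A–B friction is kinetic: f₁ = μ_k N₁ = 0.24×470.4 = 113 N.
B experiences an equal 113 N forward from A (third law). B is in equilibrium, so the floor supplies f₂ = 113 N of static friction (limit μ_s(m_A+m_B)g = 477.8 N, not exceeded).

f ≈ 113 N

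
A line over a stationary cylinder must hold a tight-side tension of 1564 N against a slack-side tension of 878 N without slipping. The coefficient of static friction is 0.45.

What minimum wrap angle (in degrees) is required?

β_min ≈ 73.5°

T₂/T₁ = e^{μβ} → β = ln(T₂/T₁)/μ.
β = ln(1564/878)/0.45 = 0.5774/0.45 = 1.283 rad.
In degrees: β = 1.283 × 180/π = 73.5°.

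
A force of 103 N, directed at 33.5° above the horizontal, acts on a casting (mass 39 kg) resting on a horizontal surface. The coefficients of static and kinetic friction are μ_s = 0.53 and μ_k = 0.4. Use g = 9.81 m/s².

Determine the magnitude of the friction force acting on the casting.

N = m g − P sin α = 382.6 − 103×sin 33.5° = 325.7 N.
The horizontal driving force is P cos α = 85.89 N, so equilibrium needs friction f = 85.89 N.
μ_s N = 0.53 × 325.7 = 172.6 N.
85.89 ≤ 172.6 N → static; friction equals the required 85.9 N.

f ≈ 85.9 N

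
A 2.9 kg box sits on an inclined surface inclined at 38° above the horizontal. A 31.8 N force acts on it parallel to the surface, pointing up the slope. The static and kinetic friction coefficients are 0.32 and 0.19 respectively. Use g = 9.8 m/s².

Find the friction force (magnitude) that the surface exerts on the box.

Perpendicular to the surface, N = m g cos θ = 2.9·9.8·cos 38° = 22.4 N.
Parallel to the incline, ΣF = 0 gives f = m g sin θ − P = 17.5 − 31.8 = -14.3 N (up-slope positive).
The static-friction ceiling is μ_s N = 0.32 × 22.4 = 7.166 N.
Since |-14.3| > 7.166 N, static friction cannot hold it; the box slides up the incline and kinetic friction applies: f = μ_k N = 0.19 × 22.4 = 4.26 N.

f ≈ 4.26 N (down the incline)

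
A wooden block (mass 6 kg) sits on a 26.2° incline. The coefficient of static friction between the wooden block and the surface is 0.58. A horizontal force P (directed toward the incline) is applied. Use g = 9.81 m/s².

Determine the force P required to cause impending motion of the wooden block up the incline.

P ≈ 88.3 N

At impending motion up the slope, friction acts down-slope at its limit: f = μ_s N.
Perpendicular to the incline: N = m g cos θ + P sin θ.
Along the incline: P cos θ = m g sin θ + μ_s N = m g sin θ + μ_s (m g cos θ + P sin θ).
Solving, P (cos θ − μ_s sin θ) = m g (sin θ + μ_s cos θ), so P = 6×9.81×(sin 26.2° + 0.58 cos 26.2°)/(cos 26.2° − 0.58 sin 26.2°) = 58.9×0.9619/0.6412 = 88.3 N.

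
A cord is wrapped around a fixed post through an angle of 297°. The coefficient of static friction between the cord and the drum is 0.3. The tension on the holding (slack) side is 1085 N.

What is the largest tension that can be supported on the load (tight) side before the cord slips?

T_max ≈ 5140 N

At impending slip the capstan equation gives T₂/T₁ = e^{μβ} with β in radians.
β = 297° × π/180 = 5.184 rad.
e^{μβ} = e^{0.3×5.184} = 4.736.
T₂ = T₁ · e^{μβ} = 1085 × 4.736 = 5140 N.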